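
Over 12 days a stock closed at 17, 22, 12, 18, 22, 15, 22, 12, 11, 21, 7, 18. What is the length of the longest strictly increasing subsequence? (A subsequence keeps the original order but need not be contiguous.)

Let dp[i] be the length of the longest such subsequence ending at index i:
i:      1  2  3  4  5  6  7  8  9 10 11 12
a[i]:  17 22 12 18 22 15 22 12 11 21  7 18
dp:     1  2  1  2  3  2  3  1  1  3  1  3
Maximum dp value is 3.

3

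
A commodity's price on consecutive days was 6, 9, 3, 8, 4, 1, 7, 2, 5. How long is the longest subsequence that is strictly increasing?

Let dp[i] be the length of the longest such subsequence ending at index i:
i:     1 2 3 4 5 6 7 8 9
a[i]:  6 9 3 8 4 1 7 2 5
dp:    1 2 1 2 2 1 3 2 3
Maximum dp value is 3.

3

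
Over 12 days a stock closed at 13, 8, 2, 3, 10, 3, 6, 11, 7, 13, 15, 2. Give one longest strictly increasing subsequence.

Patience tails give the LIS length; then backtrack through the dp parents:
13 → extends → [13]
8 → replaces 13 → [8]
2 → replaces 8 → [2]
3 → extends → [2, 3]
10 → extends → [2, 3, 10]
3 → already a tail → [2, 3, 10]
6 → replaces 10 → [2, 3, 6]
11 → extends → [2, 3, 6, 11]
7 → replaces 11 → [2, 3, 6, 7]
13 → extends → [2, 3, 6, 7, 13]
15 → extends → [2, 3, 6, 7, 13, 15]
2 → already a tail → [2, 3, 6, 7, 13, 15]
Length 6; one witness is 2, 3, 10, 11, 13, 15.

2, 3, 10, 11, 13, 15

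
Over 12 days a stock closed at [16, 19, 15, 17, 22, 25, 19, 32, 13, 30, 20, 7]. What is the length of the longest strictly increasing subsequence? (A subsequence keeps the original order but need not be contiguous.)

5

Track the smallest tail for each achievable length (strict):
16 → extends → [16]
19 → extends → [16, 19]
15 → replaces 16 → [15, 19]
17 → replaces 19 → [15, 17]
22 → extends → [15, 17, 22]
25 → extends → [15, 17, 22, 25]
19 → replaces 22 → [15, 17, 19, 25]
32 → extends → [15, 17, 19, 25, 32]
13 → replaces 15 → [13, 17, 19, 25, 32]
30 → replaces 32 → [13, 17, 19, 25, 30]
20 → replaces 25 → [13, 17, 19, 20, 30]
7 → replaces 13 → [7, 17, 19, 20, 30]
Five tails, so the longest strictly increasing subsequence has length 5 (e.g. 16, 19, 22, 25, 32).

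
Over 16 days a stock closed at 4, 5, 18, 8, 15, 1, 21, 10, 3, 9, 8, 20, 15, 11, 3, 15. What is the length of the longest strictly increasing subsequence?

6

Track the smallest tail for each achievable length (strict):
4 → extends → [4]
5 → extends → [4, 5]
18 → extends → [4, 5, 18]
8 → replaces 18 → [4, 5, 8]
15 → extends → [4, 5, 8, 15]
1 → replaces 4 → [1, 5, 8, 15]
21 → extends → [1, 5, 8, 15, 21]
10 → replaces 15 → [1, 5, 8, 10, 21]
3 → replaces 5 → [1, 3, 8, 10, 21]
9 → replaces 10 → [1, 3, 8, 9, 21]
8 → already a tail → [1, 3, 8, 9, 21]
20 → replaces 21 → [1, 3, 8, 9, 20]
15 → replaces 20 → [1, 3, 8, 9, 15]
11 → replaces 15 → [1, 3, 8, 9, 11]
3 → already a tail → [1, 3, 8, 9, 11]
15 → extends → [1, 3, 8, 9, 11, 15]
Six tails, so the longest strictly increasing subsequence has length 6 (e.g. 4, 5, 8, 10, 11, 15).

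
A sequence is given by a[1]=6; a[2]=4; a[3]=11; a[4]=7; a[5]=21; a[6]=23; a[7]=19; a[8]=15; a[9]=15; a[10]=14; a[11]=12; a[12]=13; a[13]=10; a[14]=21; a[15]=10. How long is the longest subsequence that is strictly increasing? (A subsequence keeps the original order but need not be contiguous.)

5

Let dp[i] be the length of the longest such subsequence ending at index i:
i:      1  2  3  4  5  6  7  8  9 10 11 12 13 14 15
a[i]:   6  4 11  7 21 23 19 15 15 14 12 13 10 21 10
dp:     1  1  2  2  3  4  3  3  3  3  3  4  3  5  3
Maximum dp value is 5.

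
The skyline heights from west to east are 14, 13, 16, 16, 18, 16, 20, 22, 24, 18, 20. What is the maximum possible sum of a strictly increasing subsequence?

114

Let S[i] be the best sum of a strictly increasing subsequence ending at i:
i:       1   2   3   4   5   6   7   8   9  10  11
a[i]:   14  13  16  16  18  16  20  22  24  18  20
S:      14  13  30  30  48  30  68  90 114  48  68
Maximum is 114 (e.g. 14 + 16 + 18 + 20 + 22 + 24).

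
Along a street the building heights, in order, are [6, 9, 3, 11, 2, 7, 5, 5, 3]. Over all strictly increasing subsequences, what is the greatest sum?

26

Let S[i] be the best sum of a strictly increasing subsequence ending at i:
i:      1  2  3  4  5  6  7  8  9
a[i]:   6  9  3 11  2  7  5  5  3
S:      6 15  3 26  2 13  8  8  5
Maximum is 26 (e.g. 6 + 9 + 11).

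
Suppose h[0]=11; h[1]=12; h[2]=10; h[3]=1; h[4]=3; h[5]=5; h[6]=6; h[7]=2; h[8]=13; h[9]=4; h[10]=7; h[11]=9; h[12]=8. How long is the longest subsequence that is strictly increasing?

Track the smallest tail for each achievable length (strict):
11 → extends → [11]
12 → extends → [11, 12]
10 → replaces 11 → [10, 12]
1 → replaces 10 → [1, 12]
3 → replaces 12 → [1, 3]
5 → extends → [1, 3, 5]
6 → extends → [1, 3, 5, 6]
2 → replaces 3 → [1, 2, 5, 6]
13 → extends → [1, 2, 5, 6, 13]
4 → replaces 5 → [1, 2, 4, 6, 13]
7 → replaces 13 → [1, 2, 4, 6, 7]
9 → extends → [1, 2, 4, 6, 7, 9]
8 → replaces 9 → [1, 2, 4, 6, 7, 8]
Six tails, so the longest strictly increasing subsequence has length 6 (e.g. 1, 3, 5, 6, 7, 9).

6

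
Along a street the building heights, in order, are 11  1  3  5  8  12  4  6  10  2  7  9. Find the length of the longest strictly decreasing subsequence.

Negate each value so 'decreasing' becomes 'increasing', then run patience tails on the negated sequence:
-11 → extends → [-11]
-1 → extends → [-11, -1]
-3 → replaces -1 → [-11, -3]
-5 → replaces -3 → [-11, -5]
-8 → replaces -5 → [-11, -8]
-12 → replaces -11 → [-12, -8]
-4 → extends → [-12, -8, -4]
-6 → replaces -4 → [-12, -8, -6]
-10 → replaces -8 → [-12, -10, -6]
-2 → extends → [-12, -10, -6, -2]
-7 → replaces -6 → [-12, -10, -7, -2]
-9 → replaces -7 → [-12, -10, -9, -2]
Four tails, so the longest strictly decreasing subsequence of the original has length 4.

4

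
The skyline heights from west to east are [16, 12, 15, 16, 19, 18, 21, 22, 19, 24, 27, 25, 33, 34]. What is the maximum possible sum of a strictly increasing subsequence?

Let S[i] be the best sum of a strictly increasing subsequence ending at i:
i:       1   2   3   4   5   6   7   8   9  10  11  12  13  14
a[i]:   16  12  15  16  19  18  21  22  19  24  27  25  33  34
S:      16  12  27  43  62  61  83 105  80 129 156 154 189 223
Maximum is 223 (e.g. 12 + 15 + 16 + 19 + 21 + 22 + 24 + 27 + 33 + 34).

223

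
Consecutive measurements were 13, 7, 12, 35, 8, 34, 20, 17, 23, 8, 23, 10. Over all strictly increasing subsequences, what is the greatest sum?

Let S[i] be the best sum of a strictly increasing subsequence ending at i:
i:      1  2  3  4  5  6  7  8  9 10 11 12
a[i]:  13  7 12 35  8 34 20 17 23  8 23 10
S:     13  7 19 54 15 53 39 36 62 15 62 25
Maximum is 62 (e.g. 7 + 12 + 20 + 23).

62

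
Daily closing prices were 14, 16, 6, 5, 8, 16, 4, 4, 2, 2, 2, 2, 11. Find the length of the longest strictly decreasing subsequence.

Let dp[i] be the longest strictly decreasing subsequence ending at i:
i:      1  2  3  4  5  6  7  8  9 10 11 12 13
a[i]:  14 16  6  5  8 16  4  4  2  2  2  2 11
dp:     1  1  2  3  2  1  4  4  5  5  5  5  2
Maximum is 5.

5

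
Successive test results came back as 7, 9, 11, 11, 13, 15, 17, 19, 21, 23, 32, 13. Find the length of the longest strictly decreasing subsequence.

Negate each value so 'decreasing' becomes 'increasing', then run patience tails on the negated sequence:
-7 → extends → [-7]
-9 → replaces -7 → [-9]
-11 → replaces -9 → [-11]
-11 → already a tail → [-11]
-13 → replaces -11 → [-13]
-15 → replaces -13 → [-15]
-17 → replaces -15 → [-17]
-19 → replaces -17 → [-19]
-21 → replaces -19 → [-21]
-23 → replaces -21 → [-23]
-32 → replaces -23 → [-32]
-13 → extends → [-32, -13]
Two tails, so the longest strictly decreasing subsequence of the original has length 2.

2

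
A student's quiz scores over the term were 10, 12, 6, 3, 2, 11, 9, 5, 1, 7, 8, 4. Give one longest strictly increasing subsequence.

Patience tails give the LIS length; then backtrack through the dp parents:
10 → extends → [10]
12 → extends → [10, 12]
6 → replaces 10 → [6, 12]
3 → replaces 6 → [3, 12]
2 → replaces 3 → [2, 12]
11 → replaces 12 → [2, 11]
9 → replaces 11 → [2, 9]
5 → replaces 9 → [2, 5]
1 → replaces 2 → [1, 5]
7 → extends → [1, 5, 7]
8 → extends → [1, 5, 7, 8]
4 → replaces 5 → [1, 4, 7, 8]
Length 4; one witness is 3, 5, 7, 8.

3, 5, 7, 8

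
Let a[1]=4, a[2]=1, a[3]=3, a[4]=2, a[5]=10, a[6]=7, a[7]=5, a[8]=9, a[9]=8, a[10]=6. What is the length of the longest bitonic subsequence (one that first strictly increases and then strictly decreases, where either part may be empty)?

inc[i] = longest strictly increasing subsequence ending at i; dec[i] = longest strictly decreasing subsequence starting at i:
i:      1  2  3  4  5  6  7  8  9 10
a[i]:   4  1  3  2 10  7  5  9  8  6
inc:    1  1  2  2  3  3  3  4  4  4
dec:    3  1  2  1  4  2  1  3  2  1
Best peak at i=5 (value 10): inc=3, dec=4, length 3+4−1 = 6.

6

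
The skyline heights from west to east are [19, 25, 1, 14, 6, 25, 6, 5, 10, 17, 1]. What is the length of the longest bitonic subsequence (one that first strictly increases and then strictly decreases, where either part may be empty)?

6

inc[i] = longest strictly increasing subsequence ending at i; dec[i] = longest strictly decreasing subsequence starting at i:
i:      1  2  3  4  5  6  7  8  9 10 11
a[i]:  19 25  1 14  6 25  6  5 10 17  1
inc:    1  2  1  2  2  3  2  2  3  4  1
dec:    5  5  1  4  3  4  3  2  2  2  1
Best peak at i=2 (value 25): inc=2, dec=5, length 2+5−1 = 6.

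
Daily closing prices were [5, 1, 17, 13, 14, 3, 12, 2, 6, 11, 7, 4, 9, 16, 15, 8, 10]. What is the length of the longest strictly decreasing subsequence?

Let dp[i] be the longest strictly decreasing subsequence ending at i:
i:      1  2  3  4  5  6  7  8  9 10 11 12 13 14 15 16 17
a[i]:   5  1 17 13 14  3 12  2  6 11  7  4  9 16 15  8 10
dp:     1  2  1  2  2  3  3  4  4  4  5  6  5  2  3  6  5
Maximum is 6.

6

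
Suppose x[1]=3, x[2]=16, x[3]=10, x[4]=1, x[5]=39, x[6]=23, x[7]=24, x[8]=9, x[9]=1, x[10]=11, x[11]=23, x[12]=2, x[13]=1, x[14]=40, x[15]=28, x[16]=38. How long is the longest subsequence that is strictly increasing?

Track the smallest tail for each achievable length (strict):
3 → extends → [3]
16 → extends → [3, 16]
10 → replaces 16 → [3, 10]
1 → replaces 3 → [1, 10]
39 → extends → [1, 10, 39]
23 → replaces 39 → [1, 10, 23]
24 → extends → [1, 10, 23, 24]
9 → replaces 10 → [1, 9, 23, 24]
1 → already a tail → [1, 9, 23, 24]
11 → replaces 23 → [1, 9, 11, 24]
23 → replaces 24 → [1, 9, 11, 23]
2 → replaces 9 → [1, 2, 11, 23]
1 → already a tail → [1, 2, 11, 23]
40 → extends → [1, 2, 11, 23, 40]
28 → replaces 40 → [1, 2, 11, 23, 28]
38 → extends → [1, 2, 11, 23, 28, 38]
Six tails, so the longest strictly increasing subsequence has length 6 (e.g. 3, 16, 23, 24, 28, 38).

6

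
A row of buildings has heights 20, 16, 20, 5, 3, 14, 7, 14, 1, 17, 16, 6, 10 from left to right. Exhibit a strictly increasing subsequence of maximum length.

5, 7, 14, 17

Patience tails give the LIS length; then backtrack through the dp parents:
20 → extends → [20]
16 → replaces 20 → [16]
20 → extends → [16, 20]
5 → replaces 16 → [5, 20]
3 → replaces 5 → [3, 20]
14 → replaces 20 → [3, 14]
7 → replaces 14 → [3, 7]
14 → extends → [3, 7, 14]
1 → replaces 3 → [1, 7, 14]
17 → extends → [1, 7, 14, 17]
16 → replaces 17 → [1, 7, 14, 16]
6 → replaces 7 → [1, 6, 14, 16]
10 → replaces 14 → [1, 6, 10, 16]
Length 4; one witness is 5, 7, 14, 17.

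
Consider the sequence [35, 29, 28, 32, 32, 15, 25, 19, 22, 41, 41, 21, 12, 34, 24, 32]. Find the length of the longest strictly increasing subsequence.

5

Track the smallest tail for each achievable length (strict):
35 → extends → [35]
29 → replaces 35 → [29]
28 → replaces 29 → [28]
32 → extends → [28, 32]
32 → already a tail → [28, 32]
15 → replaces 28 → [15, 32]
25 → replaces 32 → [15, 25]
19 → replaces 25 → [15, 19]
22 → extends → [15, 19, 22]
41 → extends → [15, 19, 22, 41]
41 → already a tail → [15, 19, 22, 41]
21 → replaces 22 → [15, 19, 21, 41]
12 → replaces 15 → [12, 19, 21, 41]
34 → replaces 41 → [12, 19, 21, 34]
24 → replaces 34 → [12, 19, 21, 24]
32 → extends → [12, 19, 21, 24, 32]
Five tails, so the longest strictly increasing subsequence has length 5 (e.g. 15, 19, 22, 24, 32).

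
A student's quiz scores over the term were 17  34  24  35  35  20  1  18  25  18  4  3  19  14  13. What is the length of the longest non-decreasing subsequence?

Let dp[i] be the length of the longest such subsequence ending at index i:
i:      1  2  3  4  5  6  7  8  9 10 11 12 13 14 15
a[i]:  17 34 24 35 35 20  1 18 25 18  4  3 19 14 13
dp:     1  2  2  3  4  2  1  2  3  3  2  2  4  3  3
Maximum dp value is 4.

4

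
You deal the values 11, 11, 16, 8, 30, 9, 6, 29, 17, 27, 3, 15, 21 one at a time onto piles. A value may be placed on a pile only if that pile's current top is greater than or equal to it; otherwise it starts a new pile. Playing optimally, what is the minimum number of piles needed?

4

Place each on the leftmost legal pile:
11 → new pile 1 (tops now [11])
11 → pile 1 (tops now [11])
16 → new pile 2 (tops now [11, 16])
8 → pile 1 (tops now [8, 16])
30 → new pile 3 (tops now [8, 16, 30])
9 → pile 2 (tops now [8, 9, 30])
6 → pile 1 (tops now [6, 9, 30])
29 → pile 3 (tops now [6, 9, 29])
17 → pile 3 (tops now [6, 9, 17])
27 → new pile 4 (tops now [6, 9, 17, 27])
3 → pile 1 (tops now [3, 9, 17, 27])
15 → pile 3 (tops now [3, 9, 15, 27])
21 → pile 4 (tops now [3, 9, 15, 21])
Four piles.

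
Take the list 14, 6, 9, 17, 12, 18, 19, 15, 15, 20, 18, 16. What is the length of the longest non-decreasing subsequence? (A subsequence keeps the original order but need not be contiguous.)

Let dp[i] be the length of the longest such subsequence ending at index i:
i:      1  2  3  4  5  6  7  8  9 10 11 12
a[i]:  14  6  9 17 12 18 19 15 15 20 18 16
dp:     1  1  2  3  3  4  5  4  5  6  6  6
Maximum dp value is 6.

6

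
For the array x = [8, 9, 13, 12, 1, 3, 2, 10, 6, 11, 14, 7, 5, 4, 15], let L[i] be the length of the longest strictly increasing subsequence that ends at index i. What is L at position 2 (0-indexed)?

3

dp[i] = 1 + max{dp[j] : j<i, x[j]<x[i]} (or 1 if no such j):
i:      0  1  2  3  4  5  6  7  8  9 10 11 12 13 14
x[i]:   8  9 13 12  1  3  2 10  6 11 14  7  5  4 15
dp:     1  2  3  3  1  2  2  3  3  4  5  4  3  3  6
At index 2 the value is 3.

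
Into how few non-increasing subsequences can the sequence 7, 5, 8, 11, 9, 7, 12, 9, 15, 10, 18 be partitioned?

6

Place each on the leftmost legal pile:
7 → new pile 1 (tops now [7])
5 → pile 1 (tops now [5])
8 → new pile 2 (tops now [5, 8])
11 → new pile 3 (tops now [5, 8, 11])
9 → pile 3 (tops now [5, 8, 9])
7 → pile 2 (tops now [5, 7, 9])
12 → new pile 4 (tops now [5, 7, 9, 12])
9 → pile 3 (tops now [5, 7, 9, 12])
15 → new pile 5 (tops now [5, 7, 9, 12, 15])
10 → pile 4 (tops now [5, 7, 9, 10, 15])
18 → new pile 6 (tops now [5, 7, 9, 10, 15, 18])
Six piles.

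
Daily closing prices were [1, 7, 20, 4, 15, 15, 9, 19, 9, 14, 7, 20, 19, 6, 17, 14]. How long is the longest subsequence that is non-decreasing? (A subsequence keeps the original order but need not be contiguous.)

6

Let dp[i] be the length of the longest such subsequence ending at index i:
i:      1  2  3  4  5  6  7  8  9 10 11 12 13 14 15 16
a[i]:   1  7 20  4 15 15  9 19  9 14  7 20 19  6 17 14
dp:     1  2  3  2  3  4  3  5  4  5  3  6  6  3  6  6
Maximum dp value is 6.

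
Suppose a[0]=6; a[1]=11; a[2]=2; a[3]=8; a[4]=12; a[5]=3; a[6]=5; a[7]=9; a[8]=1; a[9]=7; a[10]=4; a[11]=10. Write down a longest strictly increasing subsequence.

Patience tails give the LIS length; then backtrack through the dp parents:
6 → extends → [6]
11 → extends → [6, 11]
2 → replaces 6 → [2, 11]
8 → replaces 11 → [2, 8]
12 → extends → [2, 8, 12]
3 → replaces 8 → [2, 3, 12]
5 → replaces 12 → [2, 3, 5]
9 → extends → [2, 3, 5, 9]
1 → replaces 2 → [1, 3, 5, 9]
7 → replaces 9 → [1, 3, 5, 7]
4 → replaces 5 → [1, 3, 4, 7]
10 → extends → [1, 3, 4, 7, 10]
Length 5; one witness is 2, 3, 5, 9, 10.

2, 3, 5, 9, 10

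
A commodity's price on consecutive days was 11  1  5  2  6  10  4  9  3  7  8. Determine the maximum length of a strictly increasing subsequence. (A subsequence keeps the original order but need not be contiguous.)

Track the smallest tail for each achievable length (strict):
11 → extends → [11]
1 → replaces 11 → [1]
5 → extends → [1, 5]
2 → replaces 5 → [1, 2]
6 → extends → [1, 2, 6]
10 → extends → [1, 2, 6, 10]
4 → replaces 6 → [1, 2, 4, 10]
9 → replaces 10 → [1, 2, 4, 9]
3 → replaces 4 → [1, 2, 3, 9]
7 → replaces 9 → [1, 2, 3, 7]
8 → extends → [1, 2, 3, 7, 8]
Five tails, so the longest strictly increasing subsequence has length 5 (e.g. 1, 5, 6, 7, 8).

5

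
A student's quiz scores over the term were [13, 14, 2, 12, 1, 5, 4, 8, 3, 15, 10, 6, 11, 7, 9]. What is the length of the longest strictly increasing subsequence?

5

Track the smallest tail for each achievable length (strict):
13 → extends → [13]
14 → extends → [13, 14]
2 → replaces 13 → [2, 14]
12 → replaces 14 → [2, 12]
1 → replaces 2 → [1, 12]
5 → replaces 12 → [1, 5]
4 → replaces 5 → [1, 4]
8 → extends → [1, 4, 8]
3 → replaces 4 → [1, 3, 8]
15 → extends → [1, 3, 8, 15]
10 → replaces 15 → [1, 3, 8, 10]
6 → replaces 8 → [1, 3, 6, 10]
11 → extends → [1, 3, 6, 10, 11]
7 → replaces 10 → [1, 3, 6, 7, 11]
9 → replaces 11 → [1, 3, 6, 7, 9]
Five tails, so the longest strictly increasing subsequence has length 5 (e.g. 2, 5, 8, 10, 11).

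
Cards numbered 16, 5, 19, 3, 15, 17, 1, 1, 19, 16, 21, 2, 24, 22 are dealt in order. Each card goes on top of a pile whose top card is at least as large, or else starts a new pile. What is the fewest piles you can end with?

6

Place each on the leftmost legal pile:
16 → new pile 1 (tops now [16])
5 → pile 1 (tops now [5])
19 → new pile 2 (tops now [5, 19])
3 → pile 1 (tops now [3, 19])
15 → pile 2 (tops now [3, 15])
17 → new pile 3 (tops now [3, 15, 17])
1 → pile 1 (tops now [1, 15, 17])
1 → pile 1 (tops now [1, 15, 17])
19 → new pile 4 (tops now [1, 15, 17, 19])
16 → pile 3 (tops now [1, 15, 16, 19])
21 → new pile 5 (tops now [1, 15, 16, 19, 21])
2 → pile 2 (tops now [1, 2, 16, 19, 21])
24 → new pile 6 (tops now [1, 2, 16, 19, 21, 24])
22 → pile 6 (tops now [1, 2, 16, 19, 21, 22])
Six piles.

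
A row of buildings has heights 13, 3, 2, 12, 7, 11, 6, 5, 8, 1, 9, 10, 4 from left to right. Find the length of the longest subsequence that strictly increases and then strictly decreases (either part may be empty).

6

inc[i] = longest strictly increasing subsequence ending at i; dec[i] = longest strictly decreasing subsequence starting at i:
i:      1  2  3  4  5  6  7  8  9 10 11 12 13
a[i]:  13  3  2 12  7 11  6  5  8  1  9 10  4
inc:    1  1  1  2  2  3  2  2  3  1  4  5  2
dec:    6  3  2  5  4  4  3  2  2  1  2  2  1
Best peak at i=1 (value 13): inc=1, dec=6, length 1+6−1 = 6.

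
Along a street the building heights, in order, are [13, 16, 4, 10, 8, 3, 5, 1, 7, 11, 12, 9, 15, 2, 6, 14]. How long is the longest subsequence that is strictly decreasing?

5

Negate each value so 'decreasing' becomes 'increasing', then run patience tails on the negated sequence:
-13 → extends → [-13]
-16 → replaces -13 → [-16]
-4 → extends → [-16, -4]
-10 → replaces -4 → [-16, -10]
-8 → extends → [-16, -10, -8]
-3 → extends → [-16, -10, -8, -3]
-5 → replaces -3 → [-16, -10, -8, -5]
-1 → extends → [-16, -10, -8, -5, -1]
-7 → replaces -5 → [-16, -10, -8, -7, -1]
-11 → replaces -10 → [-16, -11, -8, -7, -1]
-12 → replaces -11 → [-16, -12, -8, -7, -1]
-9 → replaces -8 → [-16, -12, -9, -7, -1]
-15 → replaces -12 → [-16, -15, -9, -7, -1]
-2 → replaces -1 → [-16, -15, -9, -7, -2]
-6 → replaces -2 → [-16, -15, -9, -7, -6]
-14 → replaces -9 → [-16, -15, -14, -7, -6]
Five tails, so the longest strictly decreasing subsequence of the original has length 5.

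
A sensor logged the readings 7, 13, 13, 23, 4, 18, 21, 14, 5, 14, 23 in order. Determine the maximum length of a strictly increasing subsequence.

5

Track the smallest tail for each achievable length (strict):
7 → extends → [7]
13 → extends → [7, 13]
13 → already a tail → [7, 13]
23 → extends → [7, 13, 23]
4 → replaces 7 → [4, 13, 23]
18 → replaces 23 → [4, 13, 18]
21 → extends → [4, 13, 18, 21]
14 → replaces 18 → [4, 13, 14, 21]
5 → replaces 13 → [4, 5, 14, 21]
14 → already a tail → [4, 5, 14, 21]
23 → extends → [4, 5, 14, 21, 23]
Five tails, so the longest strictly increasing subsequence has length 5 (e.g. 7, 13, 18, 21, 23).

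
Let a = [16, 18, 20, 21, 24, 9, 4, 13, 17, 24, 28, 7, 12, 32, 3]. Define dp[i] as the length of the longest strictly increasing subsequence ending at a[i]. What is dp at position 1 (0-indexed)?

dp[i] = 1 + max{dp[j] : j<i, a[j]<a[i]} (or 1 if no such j):
i:      0  1  2  3  4  5  6  7  8  9 10 11 12 13 14
a[i]:  16 18 20 21 24  9  4 13 17 24 28  7 12 32  3
dp:     1  2  3  4  5  1  1  2  3  5  6  2  3  7  1
At index 1 the value is 2.

2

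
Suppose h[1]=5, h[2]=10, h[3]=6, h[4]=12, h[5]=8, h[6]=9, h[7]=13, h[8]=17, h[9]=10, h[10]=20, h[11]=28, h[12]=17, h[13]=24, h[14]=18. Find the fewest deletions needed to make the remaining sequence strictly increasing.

6

Fewest deletions = n − (longest strictly increasing subsequence).
i:      1  2  3  4  5  6  7  8  9 10 11 12 13 14
h[i]:   5 10  6 12  8  9 13 17 10 20 28 17 24 18
dp:     1  2  2  3  3  4  5  6  5  7  8  6  8  7
max dp = 8, so deletions = 14 − 8 = 6.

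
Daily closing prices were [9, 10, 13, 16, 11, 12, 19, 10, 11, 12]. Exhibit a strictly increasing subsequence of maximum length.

9, 10, 13, 16, 19

Patience tails give the LIS length; then backtrack through the dp parents:
9 → extends → [9]
10 → extends → [9, 10]
13 → extends → [9, 10, 13]
16 → extends → [9, 10, 13, 16]
11 → replaces 13 → [9, 10, 11, 16]
12 → replaces 16 → [9, 10, 11, 12]
19 → extends → [9, 10, 11, 12, 19]
10 → already a tail → [9, 10, 11, 12, 19]
11 → already a tail → [9, 10, 11, 12, 19]
12 → already a tail → [9, 10, 11, 12, 19]
Length 5; one witness is 9, 10, 13, 16, 19.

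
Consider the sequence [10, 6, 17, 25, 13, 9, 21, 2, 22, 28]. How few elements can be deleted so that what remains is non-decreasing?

Fewest deletions = n − (longest non-decreasing subsequence).
Patience tails:
10 → extends → [10]
6 → replaces 10 → [6]
17 → extends → [6, 17]
25 → extends → [6, 17, 25]
13 → replaces 17 → [6, 13, 25]
9 → replaces 13 → [6, 9, 25]
21 → replaces 25 → [6, 9, 21]
2 → replaces 6 → [2, 9, 21]
22 → extends → [2, 9, 21, 22]
28 → extends → [2, 9, 21, 22, 28]
Longest non-decreasing subsequence has length 5, so deletions = 10 − 5 = 5.

5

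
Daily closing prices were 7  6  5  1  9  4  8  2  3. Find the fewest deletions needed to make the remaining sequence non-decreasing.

6

Fewest deletions = n − (longest non-decreasing subsequence).
i:     1 2 3 4 5 6 7 8 9
a[i]:  7 6 5 1 9 4 8 2 3
dp:    1 1 1 1 2 2 3 2 3
max dp = 3, so deletions = 9 − 3 = 6.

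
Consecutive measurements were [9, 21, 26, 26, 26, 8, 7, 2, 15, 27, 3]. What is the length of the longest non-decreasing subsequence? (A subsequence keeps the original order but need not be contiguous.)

6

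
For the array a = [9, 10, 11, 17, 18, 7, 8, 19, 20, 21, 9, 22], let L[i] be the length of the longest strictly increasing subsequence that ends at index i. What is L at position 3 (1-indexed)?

dp[i] = 1 + max{dp[j] : j<i, a[j]<a[i]} (or 1 if no such j):
i:      1  2  3  4  5  6  7  8  9 10 11 12
a[i]:   9 10 11 17 18  7  8 19 20 21  9 22
dp:     1  2  3  4  5  1  2  6  7  8  3  9
At index 3 the value is 3.

3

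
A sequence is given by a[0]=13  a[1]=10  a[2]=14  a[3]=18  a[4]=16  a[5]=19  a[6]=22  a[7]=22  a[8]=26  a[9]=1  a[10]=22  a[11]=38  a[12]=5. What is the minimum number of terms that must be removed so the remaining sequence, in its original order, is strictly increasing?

Fewest deletions = n − (longest strictly increasing subsequence).
Patience tails:
13 → extends → [13]
10 → replaces 13 → [10]
14 → extends → [10, 14]
18 → extends → [10, 14, 18]
16 → replaces 18 → [10, 14, 16]
19 → extends → [10, 14, 16, 19]
22 → extends → [10, 14, 16, 19, 22]
22 → already a tail → [10, 14, 16, 19, 22]
26 → extends → [10, 14, 16, 19, 22, 26]
1 → replaces 10 → [1, 14, 16, 19, 22, 26]
22 → already a tail → [1, 14, 16, 19, 22, 26]
38 → extends → [1, 14, 16, 19, 22, 26, 38]
5 → replaces 14 → [1, 5, 16, 19, 22, 26, 38]
Longest strictly increasing subsequence has length 7, so deletions = 13 − 7 = 6.

6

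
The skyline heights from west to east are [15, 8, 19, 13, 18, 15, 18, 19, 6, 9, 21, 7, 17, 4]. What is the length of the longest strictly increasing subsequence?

Let dp[i] be the length of the longest such subsequence ending at index i:
i:      1  2  3  4  5  6  7  8  9 10 11 12 13 14
a[i]:  15  8 19 13 18 15 18 19  6  9 21  7 17  4
dp:     1  1  2  2  3  3  4  5  1  2  6  2  4  1
Maximum dp value is 6.

6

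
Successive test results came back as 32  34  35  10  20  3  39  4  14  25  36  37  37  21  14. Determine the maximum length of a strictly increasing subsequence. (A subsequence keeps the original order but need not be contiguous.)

6

Let dp[i] be the length of the longest such subsequence ending at index i:
i:      1  2  3  4  5  6  7  8  9 10 11 12 13 14 15
a[i]:  32 34 35 10 20  3 39  4 14 25 36 37 37 21 14
dp:     1  2  3  1  2  1  4  2  3  4  5  6  6  4  3
Maximum dp value is 6.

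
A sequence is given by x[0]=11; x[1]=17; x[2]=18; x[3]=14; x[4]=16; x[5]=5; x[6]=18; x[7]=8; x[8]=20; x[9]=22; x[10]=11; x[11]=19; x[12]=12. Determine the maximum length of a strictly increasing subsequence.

Track the smallest tail for each achievable length (strict):
11 → extends → [11]
17 → extends → [11, 17]
18 → extends → [11, 17, 18]
14 → replaces 17 → [11, 14, 18]
16 → replaces 18 → [11, 14, 16]
5 → replaces 11 → [5, 14, 16]
18 → extends → [5, 14, 16, 18]
8 → replaces 14 → [5, 8, 16, 18]
20 → extends → [5, 8, 16, 18, 20]
22 → extends → [5, 8, 16, 18, 20, 22]
11 → replaces 16 → [5, 8, 11, 18, 20, 22]
19 → replaces 20 → [5, 8, 11, 18, 19, 22]
12 → replaces 18 → [5, 8, 11, 12, 19, 22]
Six tails, so the longest strictly increasing subsequence has length 6 (e.g. 11, 14, 16, 18, 20, 22).

6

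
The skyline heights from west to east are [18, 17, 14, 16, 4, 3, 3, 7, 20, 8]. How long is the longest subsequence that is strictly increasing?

3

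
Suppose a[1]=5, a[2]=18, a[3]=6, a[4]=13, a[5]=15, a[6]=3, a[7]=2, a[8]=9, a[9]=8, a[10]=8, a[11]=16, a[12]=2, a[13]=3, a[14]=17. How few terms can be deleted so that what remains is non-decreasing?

8

Fewest deletions = n − (longest non-decreasing subsequence).
Patience tails:
5 → extends → [5]
18 → extends → [5, 18]
6 → replaces 18 → [5, 6]
13 → extends → [5, 6, 13]
15 → extends → [5, 6, 13, 15]
3 → replaces 5 → [3, 6, 13, 15]
2 → replaces 3 → [2, 6, 13, 15]
9 → replaces 13 → [2, 6, 9, 15]
8 → replaces 9 → [2, 6, 8, 15]
8 → replaces 15 → [2, 6, 8, 8]
16 → extends → [2, 6, 8, 8, 16]
2 → replaces 6 → [2, 2, 8, 8, 16]
3 → replaces 8 → [2, 2, 3, 8, 16]
17 → extends → [2, 2, 3, 8, 16, 17]
Longest non-decreasing subsequence has length 6, so deletions = 14 − 6 = 8.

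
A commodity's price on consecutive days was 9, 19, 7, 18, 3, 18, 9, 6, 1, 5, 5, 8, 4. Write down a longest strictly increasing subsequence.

3, 6, 8

Patience tails give the LIS length; then backtrack through the dp parents:
9 → extends → [9]
19 → extends → [9, 19]
7 → replaces 9 → [7, 19]
18 → replaces 19 → [7, 18]
3 → replaces 7 → [3, 18]
18 → already a tail → [3, 18]
9 → replaces 18 → [3, 9]
6 → replaces 9 → [3, 6]
1 → replaces 3 → [1, 6]
5 → replaces 6 → [1, 5]
5 → already a tail → [1, 5]
8 → extends → [1, 5, 8]
4 → replaces 5 → [1, 4, 8]
Length 3; one witness is 3, 6, 8.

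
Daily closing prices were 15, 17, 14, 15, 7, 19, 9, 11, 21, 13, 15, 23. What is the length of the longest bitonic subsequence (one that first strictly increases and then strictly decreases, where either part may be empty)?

6

inc[i] = longest strictly increasing subsequence ending at i; dec[i] = longest strictly decreasing subsequence starting at i:
i:      1  2  3  4  5  6  7  8  9 10 11 12
a[i]:  15 17 14 15  7 19  9 11 21 13 15 23
inc:    1  2  1  2  1  3  2  3  4  4  5  6
dec:    3  3  2  2  1  2  1  1  2  1  1  1
Best peak at i=12 (value 23): inc=6, dec=1, length 6+1−1 = 6.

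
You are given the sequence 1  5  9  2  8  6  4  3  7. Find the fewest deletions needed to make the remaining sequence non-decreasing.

Fewest deletions = n − (longest non-decreasing subsequence).
i:     1 2 3 4 5 6 7 8 9
a[i]:  1 5 9 2 8 6 4 3 7
dp:    1 2 3 2 3 3 3 3 4
max dp = 4, so deletions = 9 − 4 = 5.

5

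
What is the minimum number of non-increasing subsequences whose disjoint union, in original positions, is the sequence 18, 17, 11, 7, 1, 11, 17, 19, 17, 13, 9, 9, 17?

The minimum number of non-increasing subsequences covering a sequence equals the length of its longest strictly increasing subsequence.
LIS length is 4 (e.g. 7, 11, 17, 19), so 4 piles are needed.

4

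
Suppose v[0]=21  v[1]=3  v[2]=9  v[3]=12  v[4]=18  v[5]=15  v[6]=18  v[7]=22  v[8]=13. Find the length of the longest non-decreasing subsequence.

Track the smallest tail for each achievable length (allowing ties):
21 → extends → [21]
3 → replaces 21 → [3]
9 → extends → [3, 9]
12 → extends → [3, 9, 12]
18 → extends → [3, 9, 12, 18]
15 → replaces 18 → [3, 9, 12, 15]
18 → extends → [3, 9, 12, 15, 18]
22 → extends → [3, 9, 12, 15, 18, 22]
13 → replaces 15 → [3, 9, 12, 13, 18, 22]
Six tails, so the longest non-decreasing subsequence has length 6 (e.g. 3, 9, 12, 18, 18, 22).

6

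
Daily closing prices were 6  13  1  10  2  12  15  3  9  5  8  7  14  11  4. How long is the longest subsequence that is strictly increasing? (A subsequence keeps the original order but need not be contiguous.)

Track the smallest tail for each achievable length (strict):
6 → extends → [6]
13 → extends → [6, 13]
1 → replaces 6 → [1, 13]
10 → replaces 13 → [1, 10]
2 → replaces 10 → [1, 2]
12 → extends → [1, 2, 12]
15 → extends → [1, 2, 12, 15]
3 → replaces 12 → [1, 2, 3, 15]
9 → replaces 15 → [1, 2, 3, 9]
5 → replaces 9 → [1, 2, 3, 5]
8 → extends → [1, 2, 3, 5, 8]
7 → replaces 8 → [1, 2, 3, 5, 7]
14 → extends → [1, 2, 3, 5, 7, 14]
11 → replaces 14 → [1, 2, 3, 5, 7, 11]
4 → replaces 5 → [1, 2, 3, 4, 7, 11]
Six tails, so the longest strictly increasing subsequence has length 6 (e.g. 1, 2, 3, 5, 8, 14).

6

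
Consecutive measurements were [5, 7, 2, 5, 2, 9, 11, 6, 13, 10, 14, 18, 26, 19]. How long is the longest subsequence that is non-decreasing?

8

Let dp[i] be the length of the longest such subsequence ending at index i:
i:      1  2  3  4  5  6  7  8  9 10 11 12 13 14
a[i]:   5  7  2  5  2  9 11  6 13 10 14 18 26 19
dp:     1  2  1  2  2  3  4  3  5  4  6  7  8  8
Maximum dp value is 8.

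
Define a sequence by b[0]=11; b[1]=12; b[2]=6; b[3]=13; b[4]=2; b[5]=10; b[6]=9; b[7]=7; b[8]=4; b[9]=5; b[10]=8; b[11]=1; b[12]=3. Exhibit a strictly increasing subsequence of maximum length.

Patience tails give the LIS length; then backtrack through the dp parents:
11 → extends → [11]
12 → extends → [11, 12]
6 → replaces 11 → [6, 12]
13 → extends → [6, 12, 13]
2 → replaces 6 → [2, 12, 13]
10 → replaces 12 → [2, 10, 13]
9 → replaces 10 → [2, 9, 13]
7 → replaces 9 → [2, 7, 13]
4 → replaces 7 → [2, 4, 13]
5 → replaces 13 → [2, 4, 5]
8 → extends → [2, 4, 5, 8]
1 → replaces 2 → [1, 4, 5, 8]
3 → replaces 4 → [1, 3, 5, 8]
Length 4; one witness is 2, 4, 5, 8.

2, 4, 5, 8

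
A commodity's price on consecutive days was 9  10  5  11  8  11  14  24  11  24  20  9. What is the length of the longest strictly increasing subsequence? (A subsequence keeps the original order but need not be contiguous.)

5

Track the smallest tail for each achievable length (strict):
9 → extends → [9]
10 → extends → [9, 10]
5 → replaces 9 → [5, 10]
11 → extends → [5, 10, 11]
8 → replaces 10 → [5, 8, 11]
11 → already a tail → [5, 8, 11]
14 → extends → [5, 8, 11, 14]
24 → extends → [5, 8, 11, 14, 24]
11 → already a tail → [5, 8, 11, 14, 24]
24 → already a tail → [5, 8, 11, 14, 24]
20 → replaces 24 → [5, 8, 11, 14, 20]
9 → replaces 11 → [5, 8, 9, 14, 20]
Five tails, so the longest strictly increasing subsequence has length 5 (e.g. 9, 10, 11, 14, 24).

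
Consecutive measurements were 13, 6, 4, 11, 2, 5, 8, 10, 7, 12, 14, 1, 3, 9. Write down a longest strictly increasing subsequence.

Patience tails give the LIS length; then backtrack through the dp parents:
13 → extends → [13]
6 → replaces 13 → [6]
4 → replaces 6 → [4]
11 → extends → [4, 11]
2 → replaces 4 → [2, 11]
5 → replaces 11 → [2, 5]
8 → extends → [2, 5, 8]
10 → extends → [2, 5, 8, 10]
7 → replaces 8 → [2, 5, 7, 10]
12 → extends → [2, 5, 7, 10, 12]
14 → extends → [2, 5, 7, 10, 12, 14]
1 → replaces 2 → [1, 5, 7, 10, 12, 14]
3 → replaces 5 → [1, 3, 7, 10, 12, 14]
9 → replaces 10 → [1, 3, 7, 9, 12, 14]
Length 6; one witness is 4, 5, 8, 10, 12, 14.

4, 5, 8, 10, 12, 14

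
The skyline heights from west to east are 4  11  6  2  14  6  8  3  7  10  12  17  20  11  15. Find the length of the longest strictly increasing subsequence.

Track the smallest tail for each achievable length (strict):
4 → extends → [4]
11 → extends → [4, 11]
6 → replaces 11 → [4, 6]
2 → replaces 4 → [2, 6]
14 → extends → [2, 6, 14]
6 → already a tail → [2, 6, 14]
8 → replaces 14 → [2, 6, 8]
3 → replaces 6 → [2, 3, 8]
7 → replaces 8 → [2, 3, 7]
10 → extends → [2, 3, 7, 10]
12 → extends → [2, 3, 7, 10, 12]
17 → extends → [2, 3, 7, 10, 12, 17]
20 → extends → [2, 3, 7, 10, 12, 17, 20]
11 → replaces 12 → [2, 3, 7, 10, 11, 17, 20]
15 → replaces 17 → [2, 3, 7, 10, 11, 15, 20]
Seven tails, so the longest strictly increasing subsequence has length 7 (e.g. 4, 6, 8, 10, 12, 17, 20).

7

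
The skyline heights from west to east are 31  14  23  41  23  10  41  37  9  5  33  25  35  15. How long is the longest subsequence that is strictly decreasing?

5

Negate each value so 'decreasing' becomes 'increasing', then run patience tails on the negated sequence:
-31 → extends → [-31]
-14 → extends → [-31, -14]
-23 → replaces -14 → [-31, -23]
-41 → replaces -31 → [-41, -23]
-23 → already a tail → [-41, -23]
-10 → extends → [-41, -23, -10]
-41 → already a tail → [-41, -23, -10]
-37 → replaces -23 → [-41, -37, -10]
-9 → extends → [-41, -37, -10, -9]
-5 → extends → [-41, -37, -10, -9, -5]
-33 → replaces -10 → [-41, -37, -33, -9, -5]
-25 → replaces -9 → [-41, -37, -33, -25, -5]
-35 → replaces -33 → [-41, -37, -35, -25, -5]
-15 → replaces -5 → [-41, -37, -35, -25, -15]
Five tails, so the longest strictly decreasing subsequence of the original has length 5.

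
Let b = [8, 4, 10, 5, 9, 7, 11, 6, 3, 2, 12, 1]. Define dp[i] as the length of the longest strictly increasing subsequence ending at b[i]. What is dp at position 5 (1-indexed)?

3

dp[i] = 1 + max{dp[j] : j<i, b[j]<b[i]} (or 1 if no such j):
i:      1  2  3  4  5  6  7  8  9 10 11 12
b[i]:   8  4 10  5  9  7 11  6  3  2 12  1
dp:     1  1  2  2  3  3  4  3  1  1  5  1
At index 5 the value is 3.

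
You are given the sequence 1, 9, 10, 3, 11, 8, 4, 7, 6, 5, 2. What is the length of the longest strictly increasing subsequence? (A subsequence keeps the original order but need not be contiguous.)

Track the smallest tail for each achievable length (strict):
1 → extends → [1]
9 → extends → [1, 9]
10 → extends → [1, 9, 10]
3 → replaces 9 → [1, 3, 10]
11 → extends → [1, 3, 10, 11]
8 → replaces 10 → [1, 3, 8, 11]
4 → replaces 8 → [1, 3, 4, 11]
7 → replaces 11 → [1, 3, 4, 7]
6 → replaces 7 → [1, 3, 4, 6]
5 → replaces 6 → [1, 3, 4, 5]
2 → replaces 3 → [1, 2, 4, 5]
Four tails, so the longest strictly increasing subsequence has length 4 (e.g. 1, 9, 10, 11).

4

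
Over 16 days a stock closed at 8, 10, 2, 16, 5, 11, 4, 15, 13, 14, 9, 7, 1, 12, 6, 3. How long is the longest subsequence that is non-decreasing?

5

Track the smallest tail for each achievable length (allowing ties):
8 → extends → [8]
10 → extends → [8, 10]
2 → replaces 8 → [2, 10]
16 → extends → [2, 10, 16]
5 → replaces 10 → [2, 5, 16]
11 → replaces 16 → [2, 5, 11]
4 → replaces 5 → [2, 4, 11]
15 → extends → [2, 4, 11, 15]
13 → replaces 15 → [2, 4, 11, 13]
14 → extends → [2, 4, 11, 13, 14]
9 → replaces 11 → [2, 4, 9, 13, 14]
7 → replaces 9 → [2, 4, 7, 13, 14]
1 → replaces 2 → [1, 4, 7, 13, 14]
12 → replaces 13 → [1, 4, 7, 12, 14]
6 → replaces 7 → [1, 4, 6, 12, 14]
3 → replaces 4 → [1, 3, 6, 12, 14]
Five tails, so the longest non-decreasing subsequence has length 5 (e.g. 8, 10, 11, 13, 14).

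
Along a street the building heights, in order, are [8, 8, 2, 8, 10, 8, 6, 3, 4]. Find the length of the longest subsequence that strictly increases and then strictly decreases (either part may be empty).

6

inc[i] = longest strictly increasing subsequence ending at i; dec[i] = longest strictly decreasing subsequence starting at i:
i:      1  2  3  4  5  6  7  8  9
a[i]:   8  8  2  8 10  8  6  3  4
inc:    1  1  1  2  3  2  2  2  3
dec:    3  3  1  3  4  3  2  1  1
Best peak at i=5 (value 10): inc=3, dec=4, length 3+4−1 = 6.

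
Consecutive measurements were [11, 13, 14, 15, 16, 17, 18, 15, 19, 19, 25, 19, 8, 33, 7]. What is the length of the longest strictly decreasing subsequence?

4

Let dp[i] be the longest strictly decreasing subsequence ending at i:
i:      1  2  3  4  5  6  7  8  9 10 11 12 13 14 15
a[i]:  11 13 14 15 16 17 18 15 19 19 25 19  8 33  7
dp:     1  1  1  1  1  1  1  2  1  1  1  2  3  1  4
Maximum is 4.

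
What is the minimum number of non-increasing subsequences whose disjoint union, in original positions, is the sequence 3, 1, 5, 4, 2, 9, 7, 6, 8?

4

The minimum number of non-increasing subsequences covering a sequence equals the length of its longest strictly increasing subsequence.
LIS length is 4 (e.g. 3, 5, 7, 8), so 4 piles are needed.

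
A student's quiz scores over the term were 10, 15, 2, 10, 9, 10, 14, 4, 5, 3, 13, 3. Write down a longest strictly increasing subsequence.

Patience tails give the LIS length; then backtrack through the dp parents:
10 → extends → [10]
15 → extends → [10, 15]
2 → replaces 10 → [2, 15]
10 → replaces 15 → [2, 10]
9 → replaces 10 → [2, 9]
10 → extends → [2, 9, 10]
14 → extends → [2, 9, 10, 14]
4 → replaces 9 → [2, 4, 10, 14]
5 → replaces 10 → [2, 4, 5, 14]
3 → replaces 4 → [2, 3, 5, 14]
13 → replaces 14 → [2, 3, 5, 13]
3 → already a tail → [2, 3, 5, 13]
Length 4; one witness is 2, 9, 10, 14.

2, 9, 10, 14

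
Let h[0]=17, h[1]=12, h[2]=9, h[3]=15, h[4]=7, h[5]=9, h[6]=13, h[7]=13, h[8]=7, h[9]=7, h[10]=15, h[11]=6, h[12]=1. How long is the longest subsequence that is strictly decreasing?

Negate each value so 'decreasing' becomes 'increasing', then run patience tails on the negated sequence:
-17 → extends → [-17]
-12 → extends → [-17, -12]
-9 → extends → [-17, -12, -9]
-15 → replaces -12 → [-17, -15, -9]
-7 → extends → [-17, -15, -9, -7]
-9 → already a tail → [-17, -15, -9, -7]
-13 → replaces -9 → [-17, -15, -13, -7]
-13 → already a tail → [-17, -15, -13, -7]
-7 → already a tail → [-17, -15, -13, -7]
-7 → already a tail → [-17, -15, -13, -7]
-15 → already a tail → [-17, -15, -13, -7]
-6 → extends → [-17, -15, -13, -7, -6]
-1 → extends → [-17, -15, -13, -7, -6, -1]
Six tails, so the longest strictly decreasing subsequence of the original has length 6.

6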